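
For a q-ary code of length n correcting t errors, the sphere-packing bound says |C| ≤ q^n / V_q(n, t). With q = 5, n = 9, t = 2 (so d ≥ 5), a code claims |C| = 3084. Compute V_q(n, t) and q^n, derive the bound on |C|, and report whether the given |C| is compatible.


V_q(n, t) = 613, q^n = 1953125, Hamming bound = 3186, |C| = 3084 ≤ bound (satisfied).

Step 1: Compute V_q(n, t) = Σ_{j=0}^2 C(n, j) (q−1)^j.
  j = 0: C(9,0)·(4)^0 = 1·1 = 1.
  j = 1: C(9,1)·(4)^1 = 9·4 = 36.
  j = 2: C(9,2)·(4)^2 = 36·16 = 576.
  V_q(n, t) = 1 + 36 + 576 = 613.
Step 2: q^n = 5^9 = 1953125.
Step 3: Hamming bound ⌊q^n / V_q(n,t)⌋ = ⌊1953125/613⌋ = 3186.
Step 4: Compare |C| = 3084 to 3186: satisfied.
The claimed |C| lies below the Hamming bound.


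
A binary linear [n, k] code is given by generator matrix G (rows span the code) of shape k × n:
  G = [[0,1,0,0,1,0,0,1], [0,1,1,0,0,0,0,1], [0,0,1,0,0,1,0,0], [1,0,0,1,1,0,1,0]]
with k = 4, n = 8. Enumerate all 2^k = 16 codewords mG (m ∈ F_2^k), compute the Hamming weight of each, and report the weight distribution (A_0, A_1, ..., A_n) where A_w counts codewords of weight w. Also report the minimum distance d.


Weight distribution: A_0 = 1, A_2 = 3, A_3 = 3, A_4 = 3, A_5 = 2, A_6 = 1, A_7 = 3. Minimum distance d = 2.

Enumerate all 2^4 = 16 messages m ∈ F_2^4.
For each, compute codeword c = mG in F_2^8, then tally its weight.
  m = 0000 → c = 00000000, weight = 0.
  m = 1000 → c = 01001001, weight = 3.
  m = 0100 → c = 01100001, weight = 3.
  m = 1100 → c = 00101000, weight = 2.
  m = 0010 → c = 00100100, weight = 2.
  m = 1010 → c = 01101101, weight = 5.
  m = 0110 → c = 01000101, weight = 3.
  m = 1110 → c = 00001100, weight = 2.
  m = 0001 → c = 10011010, weight = 4.
  m = 1001 → c = 11010011, weight = 5.
  m = 0101 → c = 11111011, weight = 7.
  m = 1101 → c = 10110010, weight = 4.
  m = 0011 → c = 10111110, weight = 6.
  m = 1011 → c = 11110111, weight = 7.
  m = 0111 → c = 11011111, weight = 7.
  m = 1111 → c = 10010110, weight = 4.
Tally weights:
  weight 0: 1 codewords.
  weight 2: 3 codewords.
  weight 3: 3 codewords.
  weight 4: 3 codewords.
  weight 5: 2 codewords.
  weight 6: 1 codewords.
  weight 7: 3 codewords.
Minimum distance d = smallest w > 0 with A_w > 0 = 2.
Sanity: Σ A_w = 16 = 2^4 = 16 ✓.


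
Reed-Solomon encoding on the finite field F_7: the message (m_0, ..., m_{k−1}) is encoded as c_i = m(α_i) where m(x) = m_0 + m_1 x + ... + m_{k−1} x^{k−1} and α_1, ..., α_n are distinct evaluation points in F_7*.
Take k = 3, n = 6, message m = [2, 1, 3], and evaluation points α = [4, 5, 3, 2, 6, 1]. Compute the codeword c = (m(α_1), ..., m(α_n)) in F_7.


c = [5, 5, 4, 2, 4, 6]

Message polynomial: m(x) = 2 + 1·x + 3·x^2 (mod 7).
For each evaluation point α_i, compute m(α_i) mod 7:
  α_1 = 4: Horner steps 3 → 6 → 5, so m(4) = 5.
  α_2 = 5: Horner steps 3 → 2 → 5, so m(5) = 5.
  α_3 = 3: Horner steps 3 → 3 → 4, so m(3) = 4.
  α_4 = 2: Horner steps 3 → 0 → 2, so m(2) = 2.
  α_5 = 6: Horner steps 3 → 5 → 4, so m(6) = 4.
  α_6 = 1: Horner steps 3 → 4 → 6, so m(1) = 6.
Codeword c = [5, 5, 4, 2, 4, 6] ∈ F_7^6.


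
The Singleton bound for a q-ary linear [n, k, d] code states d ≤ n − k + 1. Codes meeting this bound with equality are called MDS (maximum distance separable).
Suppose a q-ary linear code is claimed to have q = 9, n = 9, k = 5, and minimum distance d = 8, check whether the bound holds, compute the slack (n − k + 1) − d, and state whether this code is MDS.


Singleton RHS = n − k + 1 = 5, slack = -3, bound violated (no such code; not MDS).

Singleton bound: d ≤ n − k + 1.
Here n = 9, k = 5, so n − k + 1 = 5.
Given d = 8, check d ≤ 5: NO.
Slack = (n − k + 1) − d = -3.
The slack is negative: d = 8 exceeds n − k + 1 = 5 by 3, so the Singleton bound is violated and no linear [9, 5, 8]_9 code can exist. In particular it is not MDS (MDS requires d = n − k + 1 exactly).
Description: the claimed parameters are [9, 5, 8]_9; such a code would be impossible (violates the Singleton bound).


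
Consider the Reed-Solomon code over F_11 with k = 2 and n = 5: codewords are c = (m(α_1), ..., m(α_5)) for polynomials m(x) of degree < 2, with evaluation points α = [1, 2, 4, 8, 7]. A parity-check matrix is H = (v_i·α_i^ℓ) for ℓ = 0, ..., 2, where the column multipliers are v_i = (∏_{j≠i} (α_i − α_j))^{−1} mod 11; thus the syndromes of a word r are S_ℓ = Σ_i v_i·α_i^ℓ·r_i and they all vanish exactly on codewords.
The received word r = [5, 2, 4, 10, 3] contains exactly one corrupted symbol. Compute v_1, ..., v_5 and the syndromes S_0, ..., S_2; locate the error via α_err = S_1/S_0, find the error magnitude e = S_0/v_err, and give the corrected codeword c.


S = (2, 4, 8), error at position 2, error magnitude e = 1, c = [5, 1, 4, 10, 3].

Step 1: column multipliers v_i = (∏_{j≠i}(α_i − α_j))^{−1} mod 11.
  i = 1 (α = 1): (1−2)(1−4)(1−8)(1−7) = (−1)·(−3)·(−7)·(−6) = 126 ≡ 5, so v_1 = 5^{−1} = 9 (mod 11).
  i = 2 (α = 2): (2−1)(2−4)(2−8)(2−7) = 1·(−2)·(−6)·(−5) = −60 ≡ 6, so v_2 = 6^{−1} = 2 (mod 11).
  i = 3 (α = 4): (4−1)(4−2)(4−8)(4−7) = 3·2·(−4)·(−3) = 72 ≡ 6, so v_3 = 6^{−1} = 2 (mod 11).
  i = 4 (α = 8): (8−1)(8−2)(8−4)(8−7) = 7·6·4·1 = 168 ≡ 3, so v_4 = 3^{−1} = 4 (mod 11).
  i = 5 (α = 7): (7−1)(7−2)(7−4)(7−8) = 6·5·3·(−1) = −90 ≡ 9, so v_5 = 9^{−1} = 5 (mod 11).
  v = [9, 2, 2, 4, 5].
Step 2: syndromes of r = [5, 2, 4, 10, 3] (all sums mod 11).
  S_0 = Σ v_i r_i = 9·5 + 2·2 + 2·4 + 4·10 + 5·3 = 112 ≡ 2.
  S_1 = Σ v_i α_i r_i = 9·1·5 + 2·2·2 + 2·4·4 + 4·8·10 + 5·7·3 = 510 ≡ 4.
  α_i^2 mod 11 = [1, 4, 5, 9, 5].
  S_2 = Σ v_i α_i^2 r_i = 9·1·5 + 2·4·2 + 2·5·4 + 4·9·10 + 5·5·3 = 536 ≡ 8.
  S = (2, 4, 8) ≠ 0, so r is not a codeword (an error is present).
Step 3: locate the error. For a single error e at position i, S_ℓ = v_i·e·α_i^ℓ, so α_err = S_1/S_0.
  S_0^{−1} = 2^{−1} = 6 (mod 11), so α_err = 4·6 = 24 ≡ 2 = α_2. Error position i = 2.
  Consistency check: S_2/S_1 = 8·3 = 24 ≡ 2 = α_err ✓ (single-error assumption holds).
Step 4: error magnitude e = S_0/v_2 = S_0·∏_{j≠2}(α_2 − α_j) = 2·6 = 12 ≡ 1 (mod 11).
Step 5: correct position 2: c_2 = r_2 − e = 2 − 1 ≡ 1 (mod 11). Hence c = [5, 1, 4, 10, 3].
  Check: interpolating c through the α_i gives m(x) = 9 + 7·x (degree < 2) with m(α_i) = c_i for every i, so c is indeed a codeword.


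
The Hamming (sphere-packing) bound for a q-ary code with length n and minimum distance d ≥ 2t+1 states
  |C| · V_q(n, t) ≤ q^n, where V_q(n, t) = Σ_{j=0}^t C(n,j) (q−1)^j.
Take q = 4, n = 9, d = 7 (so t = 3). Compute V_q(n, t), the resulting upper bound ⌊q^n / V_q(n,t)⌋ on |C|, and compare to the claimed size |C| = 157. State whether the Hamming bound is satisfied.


V_q(n, t) = 2620, q^n = 262144, Hamming bound = 100, |C| = 157 > bound (violated).

Step 1: Compute V_q(n, t) = Σ_{j=0}^3 C(n, j) (q−1)^j.
  j = 0: C(9,0)·(3)^0 = 1·1 = 1.
  j = 1: C(9,1)·(3)^1 = 9·3 = 27.
  j = 2: C(9,2)·(3)^2 = 36·9 = 324.
  j = 3: C(9,3)·(3)^3 = 84·27 = 2268.
  V_q(n, t) = 1 + 27 + 324 + 2268 = 2620.
Step 2: q^n = 4^9 = 262144.
Step 3: Hamming bound ⌊q^n / V_q(n,t)⌋ = ⌊262144/2620⌋ = 100.
Step 4: Compare |C| = 157 to 100: violated.
The claimed |C| lies above the Hamming bound, so no 4-ary code of length 9 with d ≥ 7 can have 157 codewords.


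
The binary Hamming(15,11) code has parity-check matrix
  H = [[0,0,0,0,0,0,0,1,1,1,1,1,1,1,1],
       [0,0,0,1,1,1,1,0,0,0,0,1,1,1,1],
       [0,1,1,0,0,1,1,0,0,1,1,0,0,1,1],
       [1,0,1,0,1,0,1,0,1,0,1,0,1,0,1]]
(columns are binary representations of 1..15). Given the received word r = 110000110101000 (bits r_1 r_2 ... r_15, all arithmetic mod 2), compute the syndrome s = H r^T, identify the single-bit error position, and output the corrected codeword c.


s = (1, 0, 1, 0)^T, error position = 10, corrected codeword c = 110000110001000

Compute s = H r^T mod 2 one row at a time:
  s_1 = 1 + 0 + 1 + 0 + 1 + 0 + 0 + 0 = 3 ≡ 1 (mod 2).
  s_2 = 0 + 0 + 0 + 1 + 1 + 0 + 0 + 0 = 2 ≡ 0 (mod 2).
  s_3 = 1 + 0 + 0 + 1 + 1 + 0 + 0 + 0 = 3 ≡ 1 (mod 2).
  s_4 = 1 + 0 + 0 + 1 + 0 + 0 + 0 + 0 = 2 ≡ 0 (mod 2).
s = (1, 0, 1, 0)^T — this equals column 10 of H (binary 1010), so error is at position 10.
Correct: flip bit 10 of r = 110000110101000 to get c = 110000110001000.


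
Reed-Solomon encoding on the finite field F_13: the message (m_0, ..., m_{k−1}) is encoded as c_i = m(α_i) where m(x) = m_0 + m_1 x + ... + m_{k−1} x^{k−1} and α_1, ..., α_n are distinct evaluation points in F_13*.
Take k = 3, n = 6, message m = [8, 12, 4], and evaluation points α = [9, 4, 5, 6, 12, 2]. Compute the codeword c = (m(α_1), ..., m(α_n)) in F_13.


c = [11, 3, 12, 3, 0, 9]

Message polynomial: m(x) = 8 + 12·x + 4·x^2 (mod 13).
For each evaluation point α_i, compute m(α_i) mod 13:
  α_1 = 9: Horner steps 4 → 9 → 11, so m(9) = 11.
  α_2 = 4: Horner steps 4 → 2 → 3, so m(4) = 3.
  α_3 = 5: Horner steps 4 → 6 → 12, so m(5) = 12.
  α_4 = 6: Horner steps 4 → 10 → 3, so m(6) = 3.
  α_5 = 12: Horner steps 4 → 8 → 0, so m(12) = 0.
  α_6 = 2: Horner steps 4 → 7 → 9, so m(2) = 9.
Codeword c = [11, 3, 12, 3, 0, 9] ∈ F_13^6.


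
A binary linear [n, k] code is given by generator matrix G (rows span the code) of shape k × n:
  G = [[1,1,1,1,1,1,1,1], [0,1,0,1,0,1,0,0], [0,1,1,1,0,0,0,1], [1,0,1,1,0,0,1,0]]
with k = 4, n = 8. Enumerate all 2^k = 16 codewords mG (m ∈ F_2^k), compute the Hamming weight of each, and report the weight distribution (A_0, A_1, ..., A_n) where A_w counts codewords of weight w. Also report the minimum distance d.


Weight distribution: A_0 = 1, A_3 = 4, A_4 = 6, A_5 = 4, A_8 = 1. Minimum distance d = 3.

Enumerate all 2^4 = 16 messages m ∈ F_2^4.
For each, compute codeword c = mG in F_2^8, then tally its weight.
  m = 0000 → c = 00000000, weight = 0.
  m = 1000 → c = 11111111, weight = 8.
  m = 0100 → c = 01010100, weight = 3.
  m = 1100 → c = 10101011, weight = 5.
  m = 0010 → c = 01110001, weight = 4.
  m = 1010 → c = 10001110, weight = 4.
  m = 0110 → c = 00100101, weight = 3.
  m = 1110 → c = 11011010, weight = 5.
  m = 0001 → c = 10110010, weight = 4.
  m = 1001 → c = 01001101, weight = 4.
  m = 0101 → c = 11100110, weight = 5.
  m = 1101 → c = 00011001, weight = 3.
  m = 0011 → c = 11000011, weight = 4.
  m = 1011 → c = 00111100, weight = 4.
  m = 0111 → c = 10010111, weight = 5.
  m = 1111 → c = 01101000, weight = 3.
Tally weights:
  weight 0: 1 codewords.
  weight 3: 4 codewords.
  weight 4: 6 codewords.
  weight 5: 4 codewords.
  weight 8: 1 codewords.
Minimum distance d = smallest w > 0 with A_w > 0 = 3.
Sanity: Σ A_w = 16 = 2^4 = 16 ✓.


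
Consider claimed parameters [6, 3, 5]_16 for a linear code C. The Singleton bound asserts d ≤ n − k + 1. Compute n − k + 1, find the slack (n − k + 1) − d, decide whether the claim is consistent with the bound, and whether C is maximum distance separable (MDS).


Singleton RHS = n − k + 1 = 4, slack = -1, bound violated (no such code; not MDS).

Singleton bound: d ≤ n − k + 1.
Here n = 6, k = 3, so n − k + 1 = 4.
Given d = 5, check d ≤ 4: NO.
Slack = (n − k + 1) − d = -1.
The slack is negative: d = 5 exceeds n − k + 1 = 4 by 1, so the Singleton bound is violated and no linear [6, 3, 5]_16 code can exist. In particular it is not MDS (MDS requires d = n − k + 1 exactly).
Description: the claimed parameters are [6, 3, 5]_16; such a code would be impossible (violates the Singleton bound).


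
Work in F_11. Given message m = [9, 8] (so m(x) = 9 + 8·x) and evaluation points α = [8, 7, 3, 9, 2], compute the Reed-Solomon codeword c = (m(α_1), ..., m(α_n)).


c = [7, 10, 0, 4, 3]

Message polynomial: m(x) = 9 + 8·x (mod 11).
For each evaluation point α_i, compute m(α_i) mod 11:
  α_1 = 8: Horner steps 8 → 7, so m(8) = 7.
  α_2 = 7: Horner steps 8 → 10, so m(7) = 10.
  α_3 = 3: Horner steps 8 → 0, so m(3) = 0.
  α_4 = 9: Horner steps 8 → 4, so m(9) = 4.
  α_5 = 2: Horner steps 8 → 3, so m(2) = 3.
Codeword c = [7, 10, 0, 4, 3] ∈ F_11^5.


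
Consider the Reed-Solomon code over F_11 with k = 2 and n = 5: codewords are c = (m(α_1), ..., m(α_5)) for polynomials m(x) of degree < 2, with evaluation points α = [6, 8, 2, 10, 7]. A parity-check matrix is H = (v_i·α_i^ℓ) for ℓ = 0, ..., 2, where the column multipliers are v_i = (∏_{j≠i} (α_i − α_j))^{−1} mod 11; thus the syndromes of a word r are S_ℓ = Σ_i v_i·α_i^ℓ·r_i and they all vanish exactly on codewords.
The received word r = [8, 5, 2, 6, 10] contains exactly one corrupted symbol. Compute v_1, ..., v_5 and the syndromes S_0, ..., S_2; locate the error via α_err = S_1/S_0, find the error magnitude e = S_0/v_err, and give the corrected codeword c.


S = (4, 2, 1), error at position 1, error magnitude e = 4, c = [4, 5, 2, 6, 10].

Step 1: column multipliers v_i = (∏_{j≠i}(α_i − α_j))^{−1} mod 11.
  i = 1 (α = 6): (6−8)(6−2)(6−10)(6−7) = (−2)·4·(−4)·(−1) = −32 ≡ 1, so v_1 = 1^{−1} = 1 (mod 11).
  i = 2 (α = 8): (8−6)(8−2)(8−10)(8−7) = 2·6·(−2)·1 = −24 ≡ 9, so v_2 = 9^{−1} = 5 (mod 11).
  i = 3 (α = 2): (2−6)(2−8)(2−10)(2−7) = (−4)·(−6)·(−8)·(−5) = 960 ≡ 3, so v_3 = 3^{−1} = 4 (mod 11).
  i = 4 (α = 10): (10−6)(10−8)(10−2)(10−7) = 4·2·8·3 = 192 ≡ 5, so v_4 = 5^{−1} = 9 (mod 11).
  i = 5 (α = 7): (7−6)(7−8)(7−2)(7−10) = 1·(−1)·5·(−3) = 15 ≡ 4, so v_5 = 4^{−1} = 3 (mod 11).
  v = [1, 5, 4, 9, 3].
Step 2: syndromes of r = [8, 5, 2, 6, 10] (all sums mod 11).
  S_0 = Σ v_i r_i = 1·8 + 5·5 + 4·2 + 9·6 + 3·10 = 125 ≡ 4.
  S_1 = Σ v_i α_i r_i = 1·6·8 + 5·8·5 + 4·2·2 + 9·10·6 + 3·7·10 = 1014 ≡ 2.
  α_i^2 mod 11 = [3, 9, 4, 1, 5].
  S_2 = Σ v_i α_i^2 r_i = 1·3·8 + 5·9·5 + 4·4·2 + 9·1·6 + 3·5·10 = 485 ≡ 1.
  S = (4, 2, 1) ≠ 0, so r is not a codeword (an error is present).
Step 3: locate the error. For a single error e at position i, S_ℓ = v_i·e·α_i^ℓ, so α_err = S_1/S_0.
  S_0^{−1} = 4^{−1} = 3 (mod 11), so α_err = 2·3 = 6 ≡ 6 = α_1. Error position i = 1.
  Consistency check: S_2/S_1 = 1·6 = 6 ≡ 6 = α_err ✓ (single-error assumption holds).
Step 4: error magnitude e = S_0/v_1 = S_0·∏_{j≠1}(α_1 − α_j) = 4·1 = 4 ≡ 4 (mod 11).
Step 5: correct position 1: c_1 = r_1 − e = 8 − 4 ≡ 4 (mod 11). Hence c = [4, 5, 2, 6, 10].
  Check: interpolating c through the α_i gives m(x) = 1 + 6·x (degree < 2) with m(α_i) = c_i for every i, so c is indeed a codeword.


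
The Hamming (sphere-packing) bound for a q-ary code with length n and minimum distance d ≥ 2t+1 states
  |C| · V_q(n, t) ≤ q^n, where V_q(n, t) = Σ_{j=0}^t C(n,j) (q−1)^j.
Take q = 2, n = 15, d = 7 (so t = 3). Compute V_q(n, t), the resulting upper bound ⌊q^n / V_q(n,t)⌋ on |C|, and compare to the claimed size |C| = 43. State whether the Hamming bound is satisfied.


V_q(n, t) = 576, q^n = 32768, Hamming bound = 56, |C| = 43 ≤ bound (satisfied).

Step 1: Compute V_q(n, t) = Σ_{j=0}^3 C(n, j) (q−1)^j.
  j = 0: C(15,0)·(1)^0 = 1·1 = 1.
  j = 1: C(15,1)·(1)^1 = 15·1 = 15.
  j = 2: C(15,2)·(1)^2 = 105·1 = 105.
  j = 3: C(15,3)·(1)^3 = 455·1 = 455.
  V_q(n, t) = 1 + 15 + 105 + 455 = 576.
Step 2: q^n = 2^15 = 32768.
Step 3: Hamming bound ⌊q^n / V_q(n,t)⌋ = ⌊32768/576⌋ = 56.
Step 4: Compare |C| = 43 to 56: satisfied.
The claimed |C| lies below the Hamming bound.


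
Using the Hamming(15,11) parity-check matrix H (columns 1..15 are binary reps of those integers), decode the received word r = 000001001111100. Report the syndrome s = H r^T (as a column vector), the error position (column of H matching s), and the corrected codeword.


s = (1, 1, 1, 1)^T, error position = 15, corrected codeword c = 000001001111101

Compute s = H r^T mod 2 one row at a time:
  s_1 = 0 + 1 + 1 + 1 + 1 + 1 + 0 + 0 = 5 ≡ 1 (mod 2).
  s_2 = 0 + 0 + 1 + 0 + 1 + 1 + 0 + 0 = 3 ≡ 1 (mod 2).
  s_3 = 0 + 0 + 1 + 0 + 1 + 1 + 0 + 0 = 3 ≡ 1 (mod 2).
  s_4 = 0 + 0 + 0 + 0 + 1 + 1 + 1 + 0 = 3 ≡ 1 (mod 2).
s = (1, 1, 1, 1)^T — this equals column 15 of H (binary 1111), so error is at position 15.
Correct: flip bit 15 of r = 000001001111100 to get c = 000001001111101.


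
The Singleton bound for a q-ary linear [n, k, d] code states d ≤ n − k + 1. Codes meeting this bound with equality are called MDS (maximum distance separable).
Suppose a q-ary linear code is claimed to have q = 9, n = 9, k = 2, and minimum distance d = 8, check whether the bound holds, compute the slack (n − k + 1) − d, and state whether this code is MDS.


Singleton RHS = n − k + 1 = 8, slack = 0, bound satisfied, MDS.

Singleton bound: d ≤ n − k + 1.
Here n = 9, k = 2, so n − k + 1 = 8.
Given d = 8, check d ≤ 8: YES.
Slack = (n − k + 1) − d = 0.
The code is MDS (slack = 0).
Description: the claimed parameters are [9, 2, 8]_9; such a code would be MDS (meets Singleton bound).


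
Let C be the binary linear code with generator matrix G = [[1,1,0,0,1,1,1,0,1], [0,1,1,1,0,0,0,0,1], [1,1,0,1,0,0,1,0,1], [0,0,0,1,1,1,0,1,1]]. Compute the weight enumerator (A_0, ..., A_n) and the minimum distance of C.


Weight distribution: A_0 = 1, A_2 = 1, A_3 = 2, A_4 = 2, A_5 = 6, A_6 = 3, A_8 = 1. Minimum distance d = 2.

Enumerate all 2^4 = 16 messages m ∈ F_2^4.
For each, compute codeword c = mG in F_2^9, then tally its weight.
  m = 0000 → c = 000000000, weight = 0.
  m = 1000 → c = 110011101, weight = 6.
  m = 0100 → c = 011100001, weight = 4.
  m = 1100 → c = 101111100, weight = 6.
  m = 0010 → c = 110100101, weight = 5.
  m = 1010 → c = 000111000, weight = 3.
  m = 0110 → c = 101000100, weight = 3.
  m = 1110 → c = 011011001, weight = 5.
  m = 0001 → c = 000111011, weight = 5.
  m = 1001 → c = 110100110, weight = 5.
  m = 0101 → c = 011011010, weight = 5.
  m = 1101 → c = 101000111, weight = 5.
  m = 0011 → c = 110011110, weight = 6.
  m = 1011 → c = 000000011, weight = 2.
  m = 0111 → c = 101111111, weight = 8.
  m = 1111 → c = 011100010, weight = 4.
Tally weights:
  weight 0: 1 codewords.
  weight 2: 1 codewords.
  weight 3: 2 codewords.
  weight 4: 2 codewords.
  weight 5: 6 codewords.
  weight 6: 3 codewords.
  weight 8: 1 codewords.
Minimum distance d = smallest w > 0 with A_w > 0 = 2.
Sanity: Σ A_w = 16 = 2^4 = 16 ✓.


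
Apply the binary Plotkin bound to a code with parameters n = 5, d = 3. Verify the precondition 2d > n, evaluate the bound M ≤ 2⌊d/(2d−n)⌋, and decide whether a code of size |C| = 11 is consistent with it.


Plotkin bound M ≤ 6; given |C| = 11 > bound (violated).

Check applicability: 2d = 6, n = 5.
2d − n = 1 > 0, so Plotkin applies.
Compute d/(2d−n) = 3/1 ≈ 3.0000.
⌊d/(2d−n)⌋ = 3.
Plotkin bound: M ≤ 2·3 = 6.
Given |C| = 11, check: VIOLATED.
This |C| is above the Plotkin bound, so no binary code with n = 5, d = 3 and 11 codewords exists.


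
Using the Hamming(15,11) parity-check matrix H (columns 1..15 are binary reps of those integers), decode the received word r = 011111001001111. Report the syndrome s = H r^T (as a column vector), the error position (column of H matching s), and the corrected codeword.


s = (1, 1, 1, 1)^T, error position = 15, corrected codeword c = 011111001001110

Compute s = H r^T mod 2 one row at a time:
  s_1 = 0 + 1 + 0 + 0 + 1 + 1 + 1 + 1 = 5 ≡ 1 (mod 2).
  s_2 = 1 + 1 + 1 + 0 + 1 + 1 + 1 + 1 = 7 ≡ 1 (mod 2).
  s_3 = 1 + 1 + 1 + 0 + 0 + 0 + 1 + 1 = 5 ≡ 1 (mod 2).
  s_4 = 0 + 1 + 1 + 0 + 1 + 0 + 1 + 1 = 5 ≡ 1 (mod 2).
s = (1, 1, 1, 1)^T — this equals column 15 of H (binary 1111), so error is at position 15.
Correct: flip bit 15 of r = 011111001001111 to get c = 011111001001110.


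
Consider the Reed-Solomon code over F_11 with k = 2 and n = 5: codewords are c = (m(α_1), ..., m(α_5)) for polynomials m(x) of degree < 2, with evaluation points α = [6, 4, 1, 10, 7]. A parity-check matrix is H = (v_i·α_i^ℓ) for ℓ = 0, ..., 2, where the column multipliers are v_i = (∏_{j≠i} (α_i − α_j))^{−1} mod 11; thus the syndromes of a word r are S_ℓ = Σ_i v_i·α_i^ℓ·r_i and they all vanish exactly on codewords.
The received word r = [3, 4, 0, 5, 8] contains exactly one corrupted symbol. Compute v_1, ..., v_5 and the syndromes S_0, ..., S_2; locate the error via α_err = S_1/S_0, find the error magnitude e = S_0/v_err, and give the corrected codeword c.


S = (7, 4, 7), error at position 4, error magnitude e = 4, c = [3, 4, 0, 1, 8].

Step 1: column multipliers v_i = (∏_{j≠i}(α_i − α_j))^{−1} mod 11.
  i = 1 (α = 6): (6−4)(6−1)(6−10)(6−7) = 2·5·(−4)·(−1) = 40 ≡ 7, so v_1 = 7^{−1} = 8 (mod 11).
  i = 2 (α = 4): (4−6)(4−1)(4−10)(4−7) = (−2)·3·(−6)·(−3) = −108 ≡ 2, so v_2 = 2^{−1} = 6 (mod 11).
  i = 3 (α = 1): (1−6)(1−4)(1−10)(1−7) = (−5)·(−3)·(−9)·(−6) = 810 ≡ 7, so v_3 = 7^{−1} = 8 (mod 11).
  i = 4 (α = 10): (10−6)(10−4)(10−1)(10−7) = 4·6·9·3 = 648 ≡ 10, so v_4 = 10^{−1} = 10 (mod 11).
  i = 5 (α = 7): (7−6)(7−4)(7−1)(7−10) = 1·3·6·(−3) = −54 ≡ 1, so v_5 = 1^{−1} = 1 (mod 11).
  v = [8, 6, 8, 10, 1].
Step 2: syndromes of r = [3, 4, 0, 5, 8] (all sums mod 11).
  S_0 = Σ v_i r_i = 8·3 + 6·4 + 8·0 + 10·5 + 1·8 = 106 ≡ 7.
  S_1 = Σ v_i α_i r_i = 8·6·3 + 6·4·4 + 8·1·0 + 10·10·5 + 1·7·8 = 796 ≡ 4.
  α_i^2 mod 11 = [3, 5, 1, 1, 5].
  S_2 = Σ v_i α_i^2 r_i = 8·3·3 + 6·5·4 + 8·1·0 + 10·1·5 + 1·5·8 = 282 ≡ 7.
  S = (7, 4, 7) ≠ 0, so r is not a codeword (an error is present).
Step 3: locate the error. For a single error e at position i, S_ℓ = v_i·e·α_i^ℓ, so α_err = S_1/S_0.
  S_0^{−1} = 7^{−1} = 8 (mod 11), so α_err = 4·8 = 32 ≡ 10 = α_4. Error position i = 4.
  Consistency check: S_2/S_1 = 7·3 = 21 ≡ 10 = α_err ✓ (single-error assumption holds).
Step 4: error magnitude e = S_0/v_4 = S_0·∏_{j≠4}(α_4 − α_j) = 7·10 = 70 ≡ 4 (mod 11).
Step 5: correct position 4: c_4 = r_4 − e = 5 − 4 ≡ 1 (mod 11). Hence c = [3, 4, 0, 1, 8].
  Check: interpolating c through the α_i gives m(x) = 6 + 5·x (degree < 2) with m(α_i) = c_i for every i, so c is indeed a codeword.


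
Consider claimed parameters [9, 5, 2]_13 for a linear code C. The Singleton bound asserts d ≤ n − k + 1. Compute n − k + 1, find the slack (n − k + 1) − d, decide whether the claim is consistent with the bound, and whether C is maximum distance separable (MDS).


Singleton RHS = n − k + 1 = 5, slack = 3, bound satisfied, not MDS.

Singleton bound: d ≤ n − k + 1.
Here n = 9, k = 5, so n − k + 1 = 5.
Given d = 2, check d ≤ 5: YES.
Slack = (n − k + 1) − d = 3.
The code is NOT MDS (slack = 3 > 0).
Description: the claimed parameters are [9, 5, 2]_13; such a code would be non-MDS.


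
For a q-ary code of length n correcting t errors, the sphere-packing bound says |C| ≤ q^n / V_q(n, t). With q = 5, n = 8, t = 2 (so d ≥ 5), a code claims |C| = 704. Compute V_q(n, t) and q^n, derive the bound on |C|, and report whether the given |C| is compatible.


V_q(n, t) = 481, q^n = 390625, Hamming bound = 812, |C| = 704 ≤ bound (satisfied).

Step 1: Compute V_q(n, t) = Σ_{j=0}^2 C(n, j) (q−1)^j.
  j = 0: C(8,0)·(4)^0 = 1·1 = 1.
  j = 1: C(8,1)·(4)^1 = 8·4 = 32.
  j = 2: C(8,2)·(4)^2 = 28·16 = 448.
  V_q(n, t) = 1 + 32 + 448 = 481.
Step 2: q^n = 5^8 = 390625.
Step 3: Hamming bound ⌊q^n / V_q(n,t)⌋ = ⌊390625/481⌋ = 812.
Step 4: Compare |C| = 704 to 812: satisfied.
The claimed |C| lies below the Hamming bound.


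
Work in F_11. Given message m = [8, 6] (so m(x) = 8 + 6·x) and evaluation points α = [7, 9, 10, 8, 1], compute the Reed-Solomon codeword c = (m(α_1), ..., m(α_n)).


c = [6, 7, 2, 1, 3]

Message polynomial: m(x) = 8 + 6·x (mod 11).
For each evaluation point α_i, compute m(α_i) mod 11:
  α_1 = 7: Horner steps 6 → 6, so m(7) = 6.
  α_2 = 9: Horner steps 6 → 7, so m(9) = 7.
  α_3 = 10: Horner steps 6 → 2, so m(10) = 2.
  α_4 = 8: Horner steps 6 → 1, so m(8) = 1.
  α_5 = 1: Horner steps 6 → 3, so m(1) = 3.
Codeword c = [6, 7, 2, 1, 3] ∈ F_11^5.


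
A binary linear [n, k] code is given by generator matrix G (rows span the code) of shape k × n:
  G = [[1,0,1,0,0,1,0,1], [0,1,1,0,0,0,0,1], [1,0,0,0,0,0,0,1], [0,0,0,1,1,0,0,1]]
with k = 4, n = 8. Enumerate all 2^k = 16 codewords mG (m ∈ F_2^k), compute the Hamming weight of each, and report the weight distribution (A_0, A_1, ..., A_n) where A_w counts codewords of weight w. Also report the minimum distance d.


Weight distribution: A_0 = 1, A_2 = 2, A_3 = 6, A_4 = 3, A_5 = 2, A_6 = 2. Minimum distance d = 2.

Enumerate all 2^4 = 16 messages m ∈ F_2^4.
For each, compute codeword c = mG in F_2^8, then tally its weight.
  m = 0000 → c = 00000000, weight = 0.
  m = 1000 → c = 10100101, weight = 4.
  m = 0100 → c = 01100001, weight = 3.
  m = 1100 → c = 11000100, weight = 3.
  m = 0010 → c = 10000001, weight = 2.
  m = 1010 → c = 00100100, weight = 2.
  m = 0110 → c = 11100000, weight = 3.
  m = 1110 → c = 01000101, weight = 3.
  m = 0001 → c = 00011001, weight = 3.
  m = 1001 → c = 10111100, weight = 5.
  m = 0101 → c = 01111000, weight = 4.
  m = 1101 → c = 11011101, weight = 6.
  m = 0011 → c = 10011000, weight = 3.
  m = 1011 → c = 00111101, weight = 5.
  m = 0111 → c = 11111001, weight = 6.
  m = 1111 → c = 01011100, weight = 4.
Tally weights:
  weight 0: 1 codewords.
  weight 2: 2 codewords.
  weight 3: 6 codewords.
  weight 4: 3 codewords.
  weight 5: 2 codewords.
  weight 6: 2 codewords.
Minimum distance d = smallest w > 0 with A_w > 0 = 2.
Sanity: Σ A_w = 16 = 2^4 = 16 ✓.


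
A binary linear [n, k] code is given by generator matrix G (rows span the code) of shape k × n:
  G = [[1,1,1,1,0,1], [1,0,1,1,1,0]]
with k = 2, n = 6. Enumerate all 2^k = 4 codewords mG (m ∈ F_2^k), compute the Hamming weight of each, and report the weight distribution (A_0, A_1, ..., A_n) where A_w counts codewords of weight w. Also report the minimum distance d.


Weight distribution: A_0 = 1, A_3 = 1, A_4 = 1, A_5 = 1. Minimum distance d = 3.

Enumerate all 2^2 = 4 messages m ∈ F_2^2.
For each, compute codeword c = mG in F_2^6, then tally its weight.
  m = 00 → c = 000000, weight = 0.
  m = 10 → c = 111101, weight = 5.
  m = 01 → c = 101110, weight = 4.
  m = 11 → c = 010011, weight = 3.
Tally weights:
  weight 0: 1 codewords.
  weight 3: 1 codewords.
  weight 4: 1 codewords.
  weight 5: 1 codewords.
Minimum distance d = smallest w > 0 with A_w > 0 = 3.
Sanity: Σ A_w = 4 = 2^2 = 4 ✓.


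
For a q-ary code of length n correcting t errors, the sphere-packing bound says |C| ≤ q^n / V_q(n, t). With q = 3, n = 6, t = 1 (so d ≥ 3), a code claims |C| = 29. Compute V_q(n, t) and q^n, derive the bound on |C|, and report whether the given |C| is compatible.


V_q(n, t) = 13, q^n = 729, Hamming bound = 56, |C| = 29 ≤ bound (satisfied).

Step 1: Compute V_q(n, t) = Σ_{j=0}^1 C(n, j) (q−1)^j.
  j = 0: C(6,0)·(2)^0 = 1·1 = 1.
  j = 1: C(6,1)·(2)^1 = 6·2 = 12.
  V_q(n, t) = 1 + 12 = 13.
Step 2: q^n = 3^6 = 729.
Step 3: Hamming bound ⌊q^n / V_q(n,t)⌋ = ⌊729/13⌋ = 56.
Step 4: Compare |C| = 29 to 56: satisfied.
The claimed |C| lies below the Hamming bound.


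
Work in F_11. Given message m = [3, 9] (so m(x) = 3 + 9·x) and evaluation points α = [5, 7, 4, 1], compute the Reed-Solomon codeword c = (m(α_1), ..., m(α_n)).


c = [4, 0, 6, 1]

Message polynomial: m(x) = 3 + 9·x (mod 11).
For each evaluation point α_i, compute m(α_i) mod 11:
  α_1 = 5: Horner steps 9 → 4, so m(5) = 4.
  α_2 = 7: Horner steps 9 → 0, so m(7) = 0.
  α_3 = 4: Horner steps 9 → 6, so m(4) = 6.
  α_4 = 1: Horner steps 9 → 1, so m(1) = 1.
Codeword c = [4, 0, 6, 1] ∈ F_11^4.


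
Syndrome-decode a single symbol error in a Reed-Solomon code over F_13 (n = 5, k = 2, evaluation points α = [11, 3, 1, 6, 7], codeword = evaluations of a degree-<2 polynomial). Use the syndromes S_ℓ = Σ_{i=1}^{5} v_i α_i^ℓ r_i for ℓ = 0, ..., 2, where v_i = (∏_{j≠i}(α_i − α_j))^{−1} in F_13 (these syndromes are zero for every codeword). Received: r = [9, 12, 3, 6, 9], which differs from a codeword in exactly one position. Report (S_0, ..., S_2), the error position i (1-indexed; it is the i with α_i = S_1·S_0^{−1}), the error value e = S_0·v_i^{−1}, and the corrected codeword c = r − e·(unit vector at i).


S = (12, 6, 3), error at position 5, error magnitude e = 5, c = [9, 12, 3, 6, 4].

Step 1: column multipliers v_i = (∏_{j≠i}(α_i − α_j))^{−1} mod 13.
  i = 1 (α = 11): (11−3)(11−1)(11−6)(11−7) = 8·10·5·4 = 1600 ≡ 1, so v_1 = 1^{−1} = 1 (mod 13).
  i = 2 (α = 3): (3−11)(3−1)(3−6)(3−7) = (−8)·2·(−3)·(−4) = −192 ≡ 3, so v_2 = 3^{−1} = 9 (mod 13).
  i = 3 (α = 1): (1−11)(1−3)(1−6)(1−7) = (−10)·(−2)·(−5)·(−6) = 600 ≡ 2, so v_3 = 2^{−1} = 7 (mod 13).
  i = 4 (α = 6): (6−11)(6−3)(6−1)(6−7) = (−5)·3·5·(−1) = 75 ≡ 10, so v_4 = 10^{−1} = 4 (mod 13).
  i = 5 (α = 7): (7−11)(7−3)(7−1)(7−6) = (−4)·4·6·1 = −96 ≡ 8, so v_5 = 8^{−1} = 5 (mod 13).
  v = [1, 9, 7, 4, 5].
Step 2: syndromes of r = [9, 12, 3, 6, 9] (all sums mod 13).
  S_0 = Σ v_i r_i = 1·9 + 9·12 + 7·3 + 4·6 + 5·9 = 207 ≡ 12.
  S_1 = Σ v_i α_i r_i = 1·11·9 + 9·3·12 + 7·1·3 + 4·6·6 + 5·7·9 = 903 ≡ 6.
  α_i^2 mod 13 = [4, 9, 1, 10, 10].
  S_2 = Σ v_i α_i^2 r_i = 1·4·9 + 9·9·12 + 7·1·3 + 4·10·6 + 5·10·9 = 1719 ≡ 3.
  S = (12, 6, 3) ≠ 0, so r is not a codeword (an error is present).
Step 3: locate the error. For a single error e at position i, S_ℓ = v_i·e·α_i^ℓ, so α_err = S_1/S_0.
  S_0^{−1} = 12^{−1} = 12 (mod 13), so α_err = 6·12 = 72 ≡ 7 = α_5. Error position i = 5.
  Consistency check: S_2/S_1 = 3·11 = 33 ≡ 7 = α_err ✓ (single-error assumption holds).
Step 4: error magnitude e = S_0/v_5 = S_0·∏_{j≠5}(α_5 − α_j) = 12·8 = 96 ≡ 5 (mod 13).
Step 5: correct position 5: c_5 = r_5 − e = 9 − 5 ≡ 4 (mod 13). Hence c = [9, 12, 3, 6, 4].
  Check: interpolating c through the α_i gives m(x) = 5 + 11·x (degree < 2) with m(α_i) = c_i for every i, so c is indeed a codeword.


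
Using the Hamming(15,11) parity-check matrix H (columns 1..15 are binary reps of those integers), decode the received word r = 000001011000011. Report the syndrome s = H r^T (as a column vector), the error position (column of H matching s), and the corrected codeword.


s = (0, 1, 1, 0)^T, error position = 6, corrected codeword c = 000000011000011

Compute s = H r^T mod 2 one row at a time:
  s_1 = 1 + 1 + 0 + 0 + 0 + 0 + 1 + 1 = 4 ≡ 0 (mod 2).
  s_2 = 0 + 0 + 1 + 0 + 0 + 0 + 1 + 1 = 3 ≡ 1 (mod 2).
  s_3 = 0 + 0 + 1 + 0 + 0 + 0 + 1 + 1 = 3 ≡ 1 (mod 2).
  s_4 = 0 + 0 + 0 + 0 + 1 + 0 + 0 + 1 = 2 ≡ 0 (mod 2).
s = (0, 1, 1, 0)^T — this equals column 6 of H (binary 0110), so error is at position 6.
Correct: flip bit 6 of r = 000001011000011 to get c = 000000011000011.


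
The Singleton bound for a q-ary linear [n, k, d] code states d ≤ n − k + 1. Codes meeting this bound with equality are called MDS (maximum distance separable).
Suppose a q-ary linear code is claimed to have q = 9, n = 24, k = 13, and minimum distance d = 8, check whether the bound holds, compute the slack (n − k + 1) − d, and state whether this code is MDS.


Singleton RHS = n − k + 1 = 12, slack = 4, bound satisfied, not MDS.

Singleton bound: d ≤ n − k + 1.
Here n = 24, k = 13, so n − k + 1 = 12.
Given d = 8, check d ≤ 12: YES.
Slack = (n − k + 1) − d = 4.
The code is NOT MDS (slack = 4 > 0).
Description: the claimed parameters are [24, 13, 8]_9; such a code would be non-MDS.


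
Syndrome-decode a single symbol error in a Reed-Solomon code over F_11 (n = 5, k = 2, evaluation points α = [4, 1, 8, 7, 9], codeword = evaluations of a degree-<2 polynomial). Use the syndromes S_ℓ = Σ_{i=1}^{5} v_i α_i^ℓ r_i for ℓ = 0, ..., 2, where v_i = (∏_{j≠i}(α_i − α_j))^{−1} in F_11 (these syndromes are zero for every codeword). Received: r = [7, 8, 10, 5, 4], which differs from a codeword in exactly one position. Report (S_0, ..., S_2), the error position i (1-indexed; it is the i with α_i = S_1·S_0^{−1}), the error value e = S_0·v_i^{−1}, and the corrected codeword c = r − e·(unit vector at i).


S = (4, 5, 9), error at position 1, error magnitude e = 6, c = [1, 8, 10, 5, 4].

Step 1: column multipliers v_i = (∏_{j≠i}(α_i − α_j))^{−1} mod 11.
  i = 1 (α = 4): (4−1)(4−8)(4−7)(4−9) = 3·(−4)·(−3)·(−5) = −180 ≡ 7, so v_1 = 7^{−1} = 8 (mod 11).
  i = 2 (α = 1): (1−4)(1−8)(1−7)(1−9) = (−3)·(−7)·(−6)·(−8) = 1008 ≡ 7, so v_2 = 7^{−1} = 8 (mod 11).
  i = 3 (α = 8): (8−4)(8−1)(8−7)(8−9) = 4·7·1·(−1) = −28 ≡ 5, so v_3 = 5^{−1} = 9 (mod 11).
  i = 4 (α = 7): (7−4)(7−1)(7−8)(7−9) = 3·6·(−1)·(−2) = 36 ≡ 3, so v_4 = 3^{−1} = 4 (mod 11).
  i = 5 (α = 9): (9−4)(9−1)(9−8)(9−7) = 5·8·1·2 = 80 ≡ 3, so v_5 = 3^{−1} = 4 (mod 11).
  v = [8, 8, 9, 4, 4].
Step 2: syndromes of r = [7, 8, 10, 5, 4] (all sums mod 11).
  S_0 = Σ v_i r_i = 8·7 + 8·8 + 9·10 + 4·5 + 4·4 = 246 ≡ 4.
  S_1 = Σ v_i α_i r_i = 8·4·7 + 8·1·8 + 9·8·10 + 4·7·5 + 4·9·4 = 1292 ≡ 5.
  α_i^2 mod 11 = [5, 1, 9, 5, 4].
  S_2 = Σ v_i α_i^2 r_i = 8·5·7 + 8·1·8 + 9·9·10 + 4·5·5 + 4·4·4 = 1318 ≡ 9.
  S = (4, 5, 9) ≠ 0, so r is not a codeword (an error is present).
Step 3: locate the error. For a single error e at position i, S_ℓ = v_i·e·α_i^ℓ, so α_err = S_1/S_0.
  S_0^{−1} = 4^{−1} = 3 (mod 11), so α_err = 5·3 = 15 ≡ 4 = α_1. Error position i = 1.
  Consistency check: S_2/S_1 = 9·9 = 81 ≡ 4 = α_err ✓ (single-error assumption holds).
Step 4: error magnitude e = S_0/v_1 = S_0·∏_{j≠1}(α_1 − α_j) = 4·7 = 28 ≡ 6 (mod 11).
Step 5: correct position 1: c_1 = r_1 − e = 7 − 6 ≡ 1 (mod 11). Hence c = [1, 8, 10, 5, 4].
  Check: interpolating c through the α_i gives m(x) = 3 + 5·x (degree < 2) with m(α_i) = c_i for every i, so c is indeed a codeword.


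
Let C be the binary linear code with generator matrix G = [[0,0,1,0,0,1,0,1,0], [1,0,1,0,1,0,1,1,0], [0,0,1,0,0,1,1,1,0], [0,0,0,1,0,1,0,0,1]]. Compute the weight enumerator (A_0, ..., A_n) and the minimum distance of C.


Weight distribution: A_0 = 1, A_1 = 1, A_3 = 3, A_4 = 6, A_5 = 3, A_7 = 1, A_8 = 1. Minimum distance d = 1.

Enumerate all 2^4 = 16 messages m ∈ F_2^4.
For each, compute codeword c = mG in F_2^9, then tally its weight.
  m = 0000 → c = 000000000, weight = 0.
  m = 1000 → c = 001001010, weight = 3.
  m = 0100 → c = 101010110, weight = 5.
  m = 1100 → c = 100011100, weight = 4.
  m = 0010 → c = 001001110, weight = 4.
  m = 1010 → c = 000000100, weight = 1.
  m = 0110 → c = 100011000, weight = 3.
  m = 1110 → c = 101010010, weight = 4.
  m = 0001 → c = 000101001, weight = 3.
  m = 1001 → c = 001100011, weight = 4.
  m = 0101 → c = 101111111, weight = 8.
  m = 1101 → c = 100110101, weight = 5.
  m = 0011 → c = 001100111, weight = 5.
  m = 1011 → c = 000101101, weight = 4.
  m = 0111 → c = 100110001, weight = 4.
  m = 1111 → c = 101111011, weight = 7.
Tally weights:
  weight 0: 1 codewords.
  weight 1: 1 codewords.
  weight 3: 3 codewords.
  weight 4: 6 codewords.
  weight 5: 3 codewords.
  weight 7: 1 codewords.
  weight 8: 1 codewords.
Minimum distance d = smallest w > 0 with A_w > 0 = 1.
Sanity: Σ A_w = 16 = 2^4 = 16 ✓.


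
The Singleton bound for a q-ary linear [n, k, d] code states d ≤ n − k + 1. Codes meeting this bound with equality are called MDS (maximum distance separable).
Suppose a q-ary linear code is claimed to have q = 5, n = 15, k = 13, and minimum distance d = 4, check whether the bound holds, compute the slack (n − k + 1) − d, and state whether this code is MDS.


Singleton RHS = n − k + 1 = 3, slack = -1, bound violated (no such code; not MDS).

Singleton bound: d ≤ n − k + 1.
Here n = 15, k = 13, so n − k + 1 = 3.
Given d = 4, check d ≤ 3: NO.
Slack = (n − k + 1) − d = -1.
The slack is negative: d = 4 exceeds n − k + 1 = 3 by 1, so the Singleton bound is violated and no linear [15, 13, 4]_5 code can exist. In particular it is not MDS (MDS requires d = n − k + 1 exactly).
Description: the claimed parameters are [15, 13, 4]_5; such a code would be impossible (violates the Singleton bound).


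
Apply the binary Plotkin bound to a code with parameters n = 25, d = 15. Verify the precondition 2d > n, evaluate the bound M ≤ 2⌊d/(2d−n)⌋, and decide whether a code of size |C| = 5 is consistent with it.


Plotkin bound M ≤ 6; given |C| = 5 ≤ bound (satisfied).

Check applicability: 2d = 30, n = 25.
2d − n = 5 > 0, so Plotkin applies.
Compute d/(2d−n) = 15/5 ≈ 3.0000.
⌊d/(2d−n)⌋ = 3.
Plotkin bound: M ≤ 2·3 = 6.
Given |C| = 5, check: satisfied.
This |C| is below the Plotkin bound.


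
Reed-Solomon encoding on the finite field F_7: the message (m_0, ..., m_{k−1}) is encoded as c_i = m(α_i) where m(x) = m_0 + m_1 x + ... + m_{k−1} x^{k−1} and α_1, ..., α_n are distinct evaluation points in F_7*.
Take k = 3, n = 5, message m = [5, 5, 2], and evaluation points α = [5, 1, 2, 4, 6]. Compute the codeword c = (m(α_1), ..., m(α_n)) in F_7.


c = [3, 5, 2, 1, 2]

Message polynomial: m(x) = 5 + 5·x + 2·x^2 (mod 7).
For each evaluation point α_i, compute m(α_i) mod 7:
  α_1 = 5: Horner steps 2 → 1 → 3, so m(5) = 3.
  α_2 = 1: Horner steps 2 → 0 → 5, so m(1) = 5.
  α_3 = 2: Horner steps 2 → 2 → 2, so m(2) = 2.
  α_4 = 4: Horner steps 2 → 6 → 1, so m(4) = 1.
  α_5 = 6: Horner steps 2 → 3 → 2, so m(6) = 2.
Codeword c = [3, 5, 2, 1, 2] ∈ F_7^5.


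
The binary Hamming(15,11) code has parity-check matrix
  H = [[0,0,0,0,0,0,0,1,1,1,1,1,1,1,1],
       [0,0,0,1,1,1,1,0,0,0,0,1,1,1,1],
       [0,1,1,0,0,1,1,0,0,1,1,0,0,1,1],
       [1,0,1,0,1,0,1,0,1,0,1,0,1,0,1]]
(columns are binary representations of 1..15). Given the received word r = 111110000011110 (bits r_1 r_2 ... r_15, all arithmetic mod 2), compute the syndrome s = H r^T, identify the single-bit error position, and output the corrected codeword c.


s = (0, 1, 0, 1)^T, error position = 5, corrected codeword c = 111100000011110

Compute s = H r^T mod 2 one row at a time:
  s_1 = 0 + 0 + 0 + 1 + 1 + 1 + 1 + 0 = 4 ≡ 0 (mod 2).
  s_2 = 1 + 1 + 0 + 0 + 1 + 1 + 1 + 0 = 5 ≡ 1 (mod 2).
  s_3 = 1 + 1 + 0 + 0 + 0 + 1 + 1 + 0 = 4 ≡ 0 (mod 2).
  s_4 = 1 + 1 + 1 + 0 + 0 + 1 + 1 + 0 = 5 ≡ 1 (mod 2).
s = (0, 1, 0, 1)^T — this equals column 5 of H (binary 0101), so error is at position 5.
Correct: flip bit 5 of r = 111110000011110 to get c = 111100000011110.


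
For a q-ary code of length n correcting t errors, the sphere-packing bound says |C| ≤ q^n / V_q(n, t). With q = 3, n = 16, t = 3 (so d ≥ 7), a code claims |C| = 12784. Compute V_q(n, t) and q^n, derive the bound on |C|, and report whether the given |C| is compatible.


V_q(n, t) = 4993, q^n = 43046721, Hamming bound = 8621, |C| = 12784 > bound (violated).

Step 1: Compute V_q(n, t) = Σ_{j=0}^3 C(n, j) (q−1)^j.
  j = 0: C(16,0)·(2)^0 = 1·1 = 1.
  j = 1: C(16,1)·(2)^1 = 16·2 = 32.
  j = 2: C(16,2)·(2)^2 = 120·4 = 480.
  j = 3: C(16,3)·(2)^3 = 560·8 = 4480.
  V_q(n, t) = 1 + 32 + 480 + 4480 = 4993.
Step 2: q^n = 3^16 = 43046721.
Step 3: Hamming bound ⌊q^n / V_q(n,t)⌋ = ⌊43046721/4993⌋ = 8621.
Step 4: Compare |C| = 12784 to 8621: violated.
The claimed |C| lies above the Hamming bound, so no 3-ary code of length 16 with d ≥ 7 can have 12784 codewords.


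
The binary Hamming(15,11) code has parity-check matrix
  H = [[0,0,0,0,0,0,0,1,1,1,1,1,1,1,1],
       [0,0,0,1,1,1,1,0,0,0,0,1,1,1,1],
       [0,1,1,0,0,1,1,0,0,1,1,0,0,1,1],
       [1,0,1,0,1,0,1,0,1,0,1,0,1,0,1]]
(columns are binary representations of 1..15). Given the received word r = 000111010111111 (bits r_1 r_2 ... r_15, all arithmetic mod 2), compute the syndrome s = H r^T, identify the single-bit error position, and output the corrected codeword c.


s = (1, 1, 1, 0)^T, error position = 14, corrected codeword c = 000111010111101

Compute s = H r^T mod 2 one row at a time:
  s_1 = 1 + 0 + 1 + 1 + 1 + 1 + 1 + 1 = 7 ≡ 1 (mod 2).
  s_2 = 1 + 1 + 1 + 0 + 1 + 1 + 1 + 1 = 7 ≡ 1 (mod 2).
  s_3 = 0 + 0 + 1 + 0 + 1 + 1 + 1 + 1 = 5 ≡ 1 (mod 2).
  s_4 = 0 + 0 + 1 + 0 + 0 + 1 + 1 + 1 = 4 ≡ 0 (mod 2).
s = (1, 1, 1, 0)^T — this equals column 14 of H (binary 1110), so error is at position 14.
Correct: flip bit 14 of r = 000111010111111 to get c = 000111010111101.
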